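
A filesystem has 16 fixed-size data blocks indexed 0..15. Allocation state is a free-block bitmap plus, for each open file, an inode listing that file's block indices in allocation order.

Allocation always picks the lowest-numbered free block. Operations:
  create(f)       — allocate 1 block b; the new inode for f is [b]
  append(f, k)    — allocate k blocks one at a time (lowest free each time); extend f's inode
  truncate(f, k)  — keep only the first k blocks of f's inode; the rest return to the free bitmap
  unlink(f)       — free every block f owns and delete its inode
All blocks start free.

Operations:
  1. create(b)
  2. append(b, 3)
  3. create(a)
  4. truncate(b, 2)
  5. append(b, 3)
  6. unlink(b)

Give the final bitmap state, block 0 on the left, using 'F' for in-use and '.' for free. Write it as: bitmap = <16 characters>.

bitmap = ....F...........

[1] create(b) — b=0 (map F...............)
[2] append(b, 3) — b=0,1,2,3 (map FFFF............)
[3] create(a) — a=4 b=0,1,2,3 (map FFFFF...........)
[4] truncate(b, 2) — a=4 b=0,1 (map FF..F...........)
[5] append(b, 3) — a=4 b=0,1,2,3,5 (map FFFFFF..........)
[6] unlink(b) — a=4 (map ....F...........)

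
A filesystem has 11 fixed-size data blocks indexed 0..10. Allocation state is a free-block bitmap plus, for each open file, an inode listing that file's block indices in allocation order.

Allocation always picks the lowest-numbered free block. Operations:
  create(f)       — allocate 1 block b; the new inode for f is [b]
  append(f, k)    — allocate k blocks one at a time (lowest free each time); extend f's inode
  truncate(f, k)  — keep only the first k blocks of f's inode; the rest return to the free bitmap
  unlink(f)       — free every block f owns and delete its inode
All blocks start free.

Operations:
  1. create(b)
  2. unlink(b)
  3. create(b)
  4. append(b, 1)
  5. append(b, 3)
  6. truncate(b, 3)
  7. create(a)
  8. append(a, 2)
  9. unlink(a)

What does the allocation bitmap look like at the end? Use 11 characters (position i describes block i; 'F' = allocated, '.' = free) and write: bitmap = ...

  1. create(b)  ⇒  F..........  {b→[0]}
  2. unlink(b)  ⇒  ...........  {}
  3. create(b)  ⇒  F..........  {b→[0]}
  4. append(b, 1)  ⇒  FF.........  {b→[0, 1]}
  5. append(b, 3)  ⇒  FFFFF......  {b→[0, 1, 2, 3, 4]}
  6. truncate(b, 3)  ⇒  FFF........  {b→[0, 1, 2]}
  7. create(a)  ⇒  FFFF.......  {a→[3]; b→[0, 1, 2]}
  8. append(a, 2)  ⇒  FFFFFF.....  {a→[3, 4, 5]; b→[0, 1, 2]}
  9. unlink(a)  ⇒  FFF........  {b→[0, 1, 2]}

bitmap = FFF........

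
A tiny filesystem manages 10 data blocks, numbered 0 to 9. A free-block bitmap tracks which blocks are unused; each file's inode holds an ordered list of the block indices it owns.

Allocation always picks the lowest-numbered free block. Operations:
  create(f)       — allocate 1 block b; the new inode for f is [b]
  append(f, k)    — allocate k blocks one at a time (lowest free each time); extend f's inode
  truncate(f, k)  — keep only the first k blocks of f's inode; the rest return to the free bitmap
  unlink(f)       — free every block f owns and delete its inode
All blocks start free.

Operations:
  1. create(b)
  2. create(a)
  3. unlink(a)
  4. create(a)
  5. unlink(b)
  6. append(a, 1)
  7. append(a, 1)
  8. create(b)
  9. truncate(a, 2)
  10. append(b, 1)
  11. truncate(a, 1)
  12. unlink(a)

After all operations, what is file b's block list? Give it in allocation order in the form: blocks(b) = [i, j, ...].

blocks(b) = [3, 2]

create(b): bitmap=F......... | b=[0]
create(a): bitmap=FF........ | a=[1] b=[0]
unlink(a): bitmap=F......... | b=[0]
create(a): bitmap=FF........ | a=[1] b=[0]
unlink(b): bitmap=.F........ | a=[1]
append(a, 1): bitmap=FF........ | a=[1, 0]
append(a, 1): bitmap=FFF....... | a=[1, 0, 2]
create(b): bitmap=FFFF...... | a=[1, 0, 2] b=[3]
truncate(a, 2): bitmap=FF.F...... | a=[1, 0] b=[3]
append(b, 1): bitmap=FFFF...... | a=[1, 0] b=[3, 2]
truncate(a, 1): bitmap=.FFF...... | a=[1] b=[3, 2]
unlink(a): bitmap=..FF...... | b=[3, 2]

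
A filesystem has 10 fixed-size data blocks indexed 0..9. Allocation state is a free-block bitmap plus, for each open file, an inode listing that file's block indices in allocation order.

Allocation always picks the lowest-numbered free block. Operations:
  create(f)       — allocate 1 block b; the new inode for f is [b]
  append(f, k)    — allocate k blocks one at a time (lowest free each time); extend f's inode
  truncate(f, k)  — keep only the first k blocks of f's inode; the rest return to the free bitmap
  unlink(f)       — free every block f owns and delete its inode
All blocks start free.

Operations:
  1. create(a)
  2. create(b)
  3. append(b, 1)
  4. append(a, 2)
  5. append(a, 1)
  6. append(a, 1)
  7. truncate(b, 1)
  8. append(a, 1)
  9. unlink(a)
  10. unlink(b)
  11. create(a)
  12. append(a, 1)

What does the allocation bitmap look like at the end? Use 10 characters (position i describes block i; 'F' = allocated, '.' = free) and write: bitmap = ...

after create(a) → a:[0]  free=[F.........]
after create(b) → a:[0], b:[1]  free=[FF........]
after append(b, 1) → a:[0], b:[1, 2]  free=[FFF.......]
after append(a, 2) → a:[0, 3, 4], b:[1, 2]  free=[FFFFF.....]
after append(a, 1) → a:[0, 3, 4, 5], b:[1, 2]  free=[FFFFFF....]
after append(a, 1) → a:[0, 3, 4, 5, 6], b:[1, 2]  free=[FFFFFFF...]
after truncate(b, 1) → a:[0, 3, 4, 5, 6], b:[1]  free=[FF.FFFF...]
after append(a, 1) → a:[0, 3, 4, 5, 6, 2], b:[1]  free=[FFFFFFF...]
after unlink(a) → b:[1]  free=[.F........]
after unlink(b) →   free=[..........]
after create(a) → a:[0]  free=[F.........]
after append(a, 1) → a:[0, 1]  free=[FF........]

bitmap = FF........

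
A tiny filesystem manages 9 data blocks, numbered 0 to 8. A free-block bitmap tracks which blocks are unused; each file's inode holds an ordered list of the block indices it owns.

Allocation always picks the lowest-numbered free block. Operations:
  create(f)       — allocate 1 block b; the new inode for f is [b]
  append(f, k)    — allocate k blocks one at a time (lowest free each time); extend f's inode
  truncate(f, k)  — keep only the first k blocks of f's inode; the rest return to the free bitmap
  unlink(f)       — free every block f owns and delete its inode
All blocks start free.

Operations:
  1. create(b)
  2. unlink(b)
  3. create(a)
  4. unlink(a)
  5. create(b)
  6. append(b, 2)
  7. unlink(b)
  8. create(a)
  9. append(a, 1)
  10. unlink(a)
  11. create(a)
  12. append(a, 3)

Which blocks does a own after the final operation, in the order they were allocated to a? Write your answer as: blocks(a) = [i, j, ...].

blocks(a) = [0, 1, 2, 3]

after create(b) → b:[0]  free=[F........]
after unlink(b) →   free=[.........]
after create(a) → a:[0]  free=[F........]
after unlink(a) →   free=[.........]
after create(b) → b:[0]  free=[F........]
after append(b, 2) → b:[0, 1, 2]  free=[FFF......]
after unlink(b) →   free=[.........]
after create(a) → a:[0]  free=[F........]
after append(a, 1) → a:[0, 1]  free=[FF.......]
after unlink(a) →   free=[.........]
after create(a) → a:[0]  free=[F........]
after append(a, 3) → a:[0, 1, 2, 3]  free=[FFFF.....]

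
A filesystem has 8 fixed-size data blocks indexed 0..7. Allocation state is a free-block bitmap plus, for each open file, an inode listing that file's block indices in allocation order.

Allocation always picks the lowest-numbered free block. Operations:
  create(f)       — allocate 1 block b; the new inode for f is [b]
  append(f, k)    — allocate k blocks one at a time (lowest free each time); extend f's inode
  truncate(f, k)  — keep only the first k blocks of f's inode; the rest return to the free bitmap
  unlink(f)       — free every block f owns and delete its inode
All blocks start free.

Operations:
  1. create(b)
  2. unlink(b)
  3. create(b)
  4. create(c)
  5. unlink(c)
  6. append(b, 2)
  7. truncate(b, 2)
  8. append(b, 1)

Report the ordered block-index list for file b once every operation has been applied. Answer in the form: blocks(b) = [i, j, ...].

[1] create(b) — b=0 (map F.......)
[2] unlink(b) —  (map ........)
[3] create(b) — b=0 (map F.......)
[4] create(c) — b=0 c=1 (map FF......)
[5] unlink(c) — b=0 (map F.......)
[6] append(b, 2) — b=0,1,2 (map FFF.....)
[7] truncate(b, 2) — b=0,1 (map FF......)
[8] append(b, 1) — b=0,1,2 (map FFF.....)

blocks(b) = [0, 1, 2]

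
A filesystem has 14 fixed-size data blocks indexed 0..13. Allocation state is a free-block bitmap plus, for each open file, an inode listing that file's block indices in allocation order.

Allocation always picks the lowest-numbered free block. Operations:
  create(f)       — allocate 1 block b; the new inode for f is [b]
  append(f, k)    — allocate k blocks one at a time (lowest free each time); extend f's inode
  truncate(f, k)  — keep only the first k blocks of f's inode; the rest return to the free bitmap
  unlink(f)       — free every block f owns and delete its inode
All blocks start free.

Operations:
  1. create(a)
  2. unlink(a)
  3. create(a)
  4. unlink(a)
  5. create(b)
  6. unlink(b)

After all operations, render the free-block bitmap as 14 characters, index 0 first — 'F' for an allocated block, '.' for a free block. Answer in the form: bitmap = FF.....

bitmap = ..............

[1] create(a) — a=0 (map F.............)
[2] unlink(a) —  (map ..............)
[3] create(a) — a=0 (map F.............)
[4] unlink(a) —  (map ..............)
[5] create(b) — b=0 (map F.............)
[6] unlink(b) —  (map ..............)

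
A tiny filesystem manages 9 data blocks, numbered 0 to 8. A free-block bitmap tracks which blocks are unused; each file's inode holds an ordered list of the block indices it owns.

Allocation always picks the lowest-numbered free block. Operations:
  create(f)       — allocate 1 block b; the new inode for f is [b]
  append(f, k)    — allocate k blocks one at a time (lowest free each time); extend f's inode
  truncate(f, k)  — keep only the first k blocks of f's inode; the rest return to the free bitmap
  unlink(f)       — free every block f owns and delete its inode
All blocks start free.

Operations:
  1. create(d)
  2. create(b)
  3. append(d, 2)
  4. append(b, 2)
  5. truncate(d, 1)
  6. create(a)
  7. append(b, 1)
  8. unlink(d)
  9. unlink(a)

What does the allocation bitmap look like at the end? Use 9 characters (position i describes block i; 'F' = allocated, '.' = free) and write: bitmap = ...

[1] create(d) — d=0 (map F........)
[2] create(b) — b=1 d=0 (map FF.......)
[3] append(d, 2) — b=1 d=0,2,3 (map FFFF.....)
[4] append(b, 2) — b=1,4,5 d=0,2,3 (map FFFFFF...)
[5] truncate(d, 1) — b=1,4,5 d=0 (map FF..FF...)
[6] create(a) — a=2 b=1,4,5 d=0 (map FFF.FF...)
[7] append(b, 1) — a=2 b=1,4,5,3 d=0 (map FFFFFF...)
[8] unlink(d) — a=2 b=1,4,5,3 (map .FFFFF...)
[9] unlink(a) — b=1,4,5,3 (map .F.FFF...)

bitmap = .F.FFF...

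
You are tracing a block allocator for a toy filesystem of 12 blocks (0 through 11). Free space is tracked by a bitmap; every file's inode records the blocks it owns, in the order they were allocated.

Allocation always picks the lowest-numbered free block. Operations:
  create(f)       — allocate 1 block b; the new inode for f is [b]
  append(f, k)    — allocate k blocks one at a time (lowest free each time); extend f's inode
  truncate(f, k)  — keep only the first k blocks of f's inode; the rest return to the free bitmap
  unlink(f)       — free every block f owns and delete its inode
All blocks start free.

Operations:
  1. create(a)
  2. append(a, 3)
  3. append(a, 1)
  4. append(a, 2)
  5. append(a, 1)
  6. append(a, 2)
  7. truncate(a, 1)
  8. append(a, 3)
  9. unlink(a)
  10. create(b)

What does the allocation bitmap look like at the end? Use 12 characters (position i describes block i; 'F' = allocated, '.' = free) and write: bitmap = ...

bitmap = F...........

after create(a) → a:[0]  free=[F...........]
after append(a, 3) → a:[0, 1, 2, 3]  free=[FFFF........]
after append(a, 1) → a:[0, 1, 2, 3, 4]  free=[FFFFF.......]
after append(a, 2) → a:[0, 1, 2, 3, 4, 5, 6]  free=[FFFFFFF.....]
after append(a, 1) → a:[0, 1, 2, 3, 4, 5, 6, 7]  free=[FFFFFFFF....]
after append(a, 2) → a:[0, 1, 2, 3, 4, 5, 6, 7, 8, 9]  free=[FFFFFFFFFF..]
after truncate(a, 1) → a:[0]  free=[F...........]
after append(a, 3) → a:[0, 1, 2, 3]  free=[FFFF........]
after unlink(a) →   free=[............]
after create(b) → b:[0]  free=[F...........]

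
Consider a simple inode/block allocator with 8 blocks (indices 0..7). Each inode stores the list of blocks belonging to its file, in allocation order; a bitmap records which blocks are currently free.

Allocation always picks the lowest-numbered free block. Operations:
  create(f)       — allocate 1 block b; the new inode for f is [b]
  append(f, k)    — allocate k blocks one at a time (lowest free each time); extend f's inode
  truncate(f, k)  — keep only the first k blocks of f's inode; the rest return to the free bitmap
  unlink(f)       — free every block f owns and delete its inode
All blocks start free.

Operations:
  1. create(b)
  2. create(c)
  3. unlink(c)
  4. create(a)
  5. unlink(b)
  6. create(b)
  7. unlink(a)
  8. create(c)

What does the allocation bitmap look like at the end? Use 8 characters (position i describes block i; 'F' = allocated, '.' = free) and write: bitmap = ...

bitmap = FF......

create(b): bitmap=F....... | b=[0]
create(c): bitmap=FF...... | b=[0] c=[1]
unlink(c): bitmap=F....... | b=[0]
create(a): bitmap=FF...... | a=[1] b=[0]
unlink(b): bitmap=.F...... | a=[1]
create(b): bitmap=FF...... | a=[1] b=[0]
unlink(a): bitmap=F....... | b=[0]
create(c): bitmap=FF...... | b=[0] c=[1]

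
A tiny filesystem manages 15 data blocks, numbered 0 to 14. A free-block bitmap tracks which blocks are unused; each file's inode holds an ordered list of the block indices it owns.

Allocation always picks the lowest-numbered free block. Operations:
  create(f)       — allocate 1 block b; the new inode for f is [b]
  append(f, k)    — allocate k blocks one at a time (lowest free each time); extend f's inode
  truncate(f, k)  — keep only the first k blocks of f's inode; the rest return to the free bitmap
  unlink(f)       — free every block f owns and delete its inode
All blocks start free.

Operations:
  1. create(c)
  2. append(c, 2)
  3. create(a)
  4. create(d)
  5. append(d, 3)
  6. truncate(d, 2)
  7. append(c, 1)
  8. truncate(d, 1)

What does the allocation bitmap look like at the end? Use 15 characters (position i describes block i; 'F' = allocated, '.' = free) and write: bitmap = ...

bitmap = FFFFF.F........

create(c): bitmap=F.............. | c=[0]
append(c, 2): bitmap=FFF............ | c=[0, 1, 2]
create(a): bitmap=FFFF........... | a=[3] c=[0, 1, 2]
create(d): bitmap=FFFFF.......... | a=[3] c=[0, 1, 2] d=[4]
append(d, 3): bitmap=FFFFFFFF....... | a=[3] c=[0, 1, 2] d=[4, 5, 6, 7]
truncate(d, 2): bitmap=FFFFFF......... | a=[3] c=[0, 1, 2] d=[4, 5]
append(c, 1): bitmap=FFFFFFF........ | a=[3] c=[0, 1, 2, 6] d=[4, 5]
truncate(d, 1): bitmap=FFFFF.F........ | a=[3] c=[0, 1, 2, 6] d=[4]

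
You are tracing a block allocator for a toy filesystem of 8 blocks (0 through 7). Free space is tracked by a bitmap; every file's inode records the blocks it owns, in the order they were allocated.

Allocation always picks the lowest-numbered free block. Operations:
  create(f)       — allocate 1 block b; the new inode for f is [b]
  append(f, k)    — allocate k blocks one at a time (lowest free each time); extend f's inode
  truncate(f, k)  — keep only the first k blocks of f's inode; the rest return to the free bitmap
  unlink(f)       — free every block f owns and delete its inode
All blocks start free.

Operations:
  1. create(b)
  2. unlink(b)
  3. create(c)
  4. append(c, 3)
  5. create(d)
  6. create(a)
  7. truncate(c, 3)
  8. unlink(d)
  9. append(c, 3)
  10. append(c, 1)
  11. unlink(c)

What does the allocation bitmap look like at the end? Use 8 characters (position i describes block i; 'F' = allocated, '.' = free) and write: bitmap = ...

[1] create(b) — b=0 (map F.......)
[2] unlink(b) —  (map ........)
[3] create(c) — c=0 (map F.......)
[4] append(c, 3) — c=0,1,2,3 (map FFFF....)
[5] create(d) — c=0,1,2,3 d=4 (map FFFFF...)
[6] create(a) — a=5 c=0,1,2,3 d=4 (map FFFFFF..)
[7] truncate(c, 3) — a=5 c=0,1,2 d=4 (map FFF.FF..)
[8] unlink(d) — a=5 c=0,1,2 (map FFF..F..)
[9] append(c, 3) — a=5 c=0,1,2,3,4,6 (map FFFFFFF.)
[10] append(c, 1) — a=5 c=0,1,2,3,4,6,7 (map FFFFFFFF)
[11] unlink(c) — a=5 (map .....F..)

bitmap = .....F..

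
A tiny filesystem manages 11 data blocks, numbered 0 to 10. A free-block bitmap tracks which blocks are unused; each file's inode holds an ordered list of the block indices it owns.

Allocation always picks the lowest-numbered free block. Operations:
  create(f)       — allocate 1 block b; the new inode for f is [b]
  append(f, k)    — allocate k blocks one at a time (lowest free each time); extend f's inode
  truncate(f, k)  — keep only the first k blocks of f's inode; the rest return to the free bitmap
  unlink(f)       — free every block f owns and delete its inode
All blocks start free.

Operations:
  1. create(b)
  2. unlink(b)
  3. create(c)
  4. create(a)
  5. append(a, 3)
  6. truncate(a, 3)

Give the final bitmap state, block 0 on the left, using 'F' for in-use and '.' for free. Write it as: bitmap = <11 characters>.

create(b): bitmap=F.......... | b=[0]
unlink(b): bitmap=........... | 
create(c): bitmap=F.......... | c=[0]
create(a): bitmap=FF......... | a=[1] c=[0]
append(a, 3): bitmap=FFFFF...... | a=[1, 2, 3, 4] c=[0]
truncate(a, 3): bitmap=FFFF....... | a=[1, 2, 3] c=[0]

bitmap = FFFF.......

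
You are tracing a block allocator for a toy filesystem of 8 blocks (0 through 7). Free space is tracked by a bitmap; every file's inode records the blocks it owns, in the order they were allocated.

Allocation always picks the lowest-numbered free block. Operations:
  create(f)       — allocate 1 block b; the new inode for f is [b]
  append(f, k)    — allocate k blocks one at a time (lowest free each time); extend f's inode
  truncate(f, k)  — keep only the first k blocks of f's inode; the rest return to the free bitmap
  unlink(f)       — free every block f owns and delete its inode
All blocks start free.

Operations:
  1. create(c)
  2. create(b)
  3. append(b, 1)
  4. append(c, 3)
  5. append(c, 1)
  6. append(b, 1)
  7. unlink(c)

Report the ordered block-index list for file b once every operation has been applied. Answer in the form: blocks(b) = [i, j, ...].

[1] create(c) — c=0 (map F.......)
[2] create(b) — b=1 c=0 (map FF......)
[3] append(b, 1) — b=1,2 c=0 (map FFF.....)
[4] append(c, 3) — b=1,2 c=0,3,4,5 (map FFFFFF..)
[5] append(c, 1) — b=1,2 c=0,3,4,5,6 (map FFFFFFF.)
[6] append(b, 1) — b=1,2,7 c=0,3,4,5,6 (map FFFFFFFF)
[7] unlink(c) — b=1,2,7 (map .FF....F)

blocks(b) = [1, 2, 7]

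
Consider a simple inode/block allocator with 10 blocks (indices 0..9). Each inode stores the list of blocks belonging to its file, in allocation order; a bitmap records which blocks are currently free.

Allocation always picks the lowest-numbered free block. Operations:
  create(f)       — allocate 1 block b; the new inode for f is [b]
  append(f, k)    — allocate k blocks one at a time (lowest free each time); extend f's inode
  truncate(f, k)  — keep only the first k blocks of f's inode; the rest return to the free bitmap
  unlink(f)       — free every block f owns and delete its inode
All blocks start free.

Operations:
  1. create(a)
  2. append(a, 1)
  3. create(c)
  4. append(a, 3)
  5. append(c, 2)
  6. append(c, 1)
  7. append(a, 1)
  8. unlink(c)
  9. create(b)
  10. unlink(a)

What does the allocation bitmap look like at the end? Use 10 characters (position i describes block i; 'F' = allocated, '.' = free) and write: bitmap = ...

bitmap = ..F.......

after create(a) → a:[0]  free=[F.........]
after append(a, 1) → a:[0, 1]  free=[FF........]
after create(c) → a:[0, 1], c:[2]  free=[FFF.......]
after append(a, 3) → a:[0, 1, 3, 4, 5], c:[2]  free=[FFFFFF....]
after append(c, 2) → a:[0, 1, 3, 4, 5], c:[2, 6, 7]  free=[FFFFFFFF..]
after append(c, 1) → a:[0, 1, 3, 4, 5], c:[2, 6, 7, 8]  free=[FFFFFFFFF.]
after append(a, 1) → a:[0, 1, 3, 4, 5, 9], c:[2, 6, 7, 8]  free=[FFFFFFFFFF]
after unlink(c) → a:[0, 1, 3, 4, 5, 9]  free=[FF.FFF...F]
after create(b) → a:[0, 1, 3, 4, 5, 9], b:[2]  free=[FFFFFF...F]
after unlink(a) → b:[2]  free=[..F.......]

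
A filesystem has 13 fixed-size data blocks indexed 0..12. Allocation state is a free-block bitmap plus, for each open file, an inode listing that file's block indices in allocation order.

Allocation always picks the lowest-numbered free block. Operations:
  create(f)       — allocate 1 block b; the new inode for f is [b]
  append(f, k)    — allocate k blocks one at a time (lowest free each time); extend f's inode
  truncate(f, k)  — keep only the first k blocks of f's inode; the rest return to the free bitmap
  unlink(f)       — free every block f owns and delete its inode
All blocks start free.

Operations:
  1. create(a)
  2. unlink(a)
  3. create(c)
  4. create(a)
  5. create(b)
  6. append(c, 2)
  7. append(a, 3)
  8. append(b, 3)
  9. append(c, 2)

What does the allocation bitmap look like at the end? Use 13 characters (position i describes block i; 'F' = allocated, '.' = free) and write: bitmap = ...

bitmap = FFFFFFFFFFFFF

  1. create(a)  ⇒  F............  {a→[0]}
  2. unlink(a)  ⇒  .............  {}
  3. create(c)  ⇒  F............  {c→[0]}
  4. create(a)  ⇒  FF...........  {a→[1]; c→[0]}
  5. create(b)  ⇒  FFF..........  {a→[1]; b→[2]; c→[0]}
  6. append(c, 2)  ⇒  FFFFF........  {a→[1]; b→[2]; c→[0, 3, 4]}
  7. append(a, 3)  ⇒  FFFFFFFF.....  {a→[1, 5, 6, 7]; b→[2]; c→[0, 3, 4]}
  8. append(b, 3)  ⇒  FFFFFFFFFFF..  {a→[1, 5, 6, 7]; b→[2, 8, 9, 10]; c→[0, 3, 4]}
  9. append(c, 2)  ⇒  FFFFFFFFFFFFF  {a→[1, 5, 6, 7]; b→[2, 8, 9, 10]; c→[0, 3, 4, 11, 12]}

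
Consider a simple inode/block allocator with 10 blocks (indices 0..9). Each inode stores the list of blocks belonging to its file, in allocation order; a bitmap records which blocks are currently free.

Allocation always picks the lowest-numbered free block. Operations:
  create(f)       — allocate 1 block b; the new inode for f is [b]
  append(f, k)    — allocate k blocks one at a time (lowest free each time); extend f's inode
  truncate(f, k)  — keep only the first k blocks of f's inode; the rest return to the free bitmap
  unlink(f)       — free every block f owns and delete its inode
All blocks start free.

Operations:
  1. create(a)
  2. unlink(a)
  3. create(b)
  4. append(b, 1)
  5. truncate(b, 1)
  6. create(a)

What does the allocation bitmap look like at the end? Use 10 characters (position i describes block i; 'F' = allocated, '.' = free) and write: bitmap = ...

after create(a) → a:[0]  free=[F.........]
after unlink(a) →   free=[..........]
after create(b) → b:[0]  free=[F.........]
after append(b, 1) → b:[0, 1]  free=[FF........]
after truncate(b, 1) → b:[0]  free=[F.........]
after create(a) → a:[1], b:[0]  free=[FF........]

bitmap = FF........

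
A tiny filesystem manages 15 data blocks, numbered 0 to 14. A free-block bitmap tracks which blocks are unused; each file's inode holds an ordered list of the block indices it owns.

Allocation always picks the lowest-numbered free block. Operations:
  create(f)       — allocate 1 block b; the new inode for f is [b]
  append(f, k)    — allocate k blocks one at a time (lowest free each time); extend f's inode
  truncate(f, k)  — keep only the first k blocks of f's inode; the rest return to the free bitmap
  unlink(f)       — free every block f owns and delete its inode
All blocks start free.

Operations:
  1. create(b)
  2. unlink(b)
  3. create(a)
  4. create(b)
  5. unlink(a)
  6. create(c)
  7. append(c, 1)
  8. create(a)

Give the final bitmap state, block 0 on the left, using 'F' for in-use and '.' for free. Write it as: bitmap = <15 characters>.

  1. create(b)  ⇒  F..............  {b→[0]}
  2. unlink(b)  ⇒  ...............  {}
  3. create(a)  ⇒  F..............  {a→[0]}
  4. create(b)  ⇒  FF.............  {a→[0]; b→[1]}
  5. unlink(a)  ⇒  .F.............  {b→[1]}
  6. create(c)  ⇒  FF.............  {b→[1]; c→[0]}
  7. append(c, 1)  ⇒  FFF............  {b→[1]; c→[0, 2]}
  8. create(a)  ⇒  FFFF...........  {a→[3]; b→[1]; c→[0, 2]}

bitmap = FFFF...........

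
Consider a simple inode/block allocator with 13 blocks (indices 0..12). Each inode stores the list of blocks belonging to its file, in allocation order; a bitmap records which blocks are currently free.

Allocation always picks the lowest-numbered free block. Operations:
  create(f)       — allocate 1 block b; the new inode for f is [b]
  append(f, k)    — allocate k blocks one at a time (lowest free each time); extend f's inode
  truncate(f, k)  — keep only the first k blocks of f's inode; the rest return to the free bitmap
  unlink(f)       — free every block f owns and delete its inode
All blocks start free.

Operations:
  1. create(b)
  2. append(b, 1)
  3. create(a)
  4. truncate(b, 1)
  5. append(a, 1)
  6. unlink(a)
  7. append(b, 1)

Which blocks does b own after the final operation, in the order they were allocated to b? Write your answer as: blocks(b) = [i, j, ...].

  1. create(b)  ⇒  F............  {b→[0]}
  2. append(b, 1)  ⇒  FF...........  {b→[0, 1]}
  3. create(a)  ⇒  FFF..........  {a→[2]; b→[0, 1]}
  4. truncate(b, 1)  ⇒  F.F..........  {a→[2]; b→[0]}
  5. append(a, 1)  ⇒  FFF..........  {a→[2, 1]; b→[0]}
  6. unlink(a)  ⇒  F............  {b→[0]}
  7. append(b, 1)  ⇒  FF...........  {b→[0, 1]}

blocks(b) = [0, 1]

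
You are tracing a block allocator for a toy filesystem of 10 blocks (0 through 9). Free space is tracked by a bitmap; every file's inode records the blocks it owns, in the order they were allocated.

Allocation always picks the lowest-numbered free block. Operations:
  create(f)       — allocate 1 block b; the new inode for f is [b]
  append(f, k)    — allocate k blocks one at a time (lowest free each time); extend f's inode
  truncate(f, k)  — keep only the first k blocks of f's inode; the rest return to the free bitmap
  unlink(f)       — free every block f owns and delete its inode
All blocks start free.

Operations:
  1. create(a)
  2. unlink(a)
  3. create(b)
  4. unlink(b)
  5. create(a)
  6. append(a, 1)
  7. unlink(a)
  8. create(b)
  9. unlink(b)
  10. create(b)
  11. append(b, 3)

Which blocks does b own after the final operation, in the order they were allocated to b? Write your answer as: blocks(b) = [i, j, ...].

blocks(b) = [0, 1, 2, 3]

after create(a) → a:[0]  free=[F.........]
after unlink(a) →   free=[..........]
after create(b) → b:[0]  free=[F.........]
after unlink(b) →   free=[..........]
after create(a) → a:[0]  free=[F.........]
after append(a, 1) → a:[0, 1]  free=[FF........]
after unlink(a) →   free=[..........]
after create(b) → b:[0]  free=[F.........]
after unlink(b) →   free=[..........]
after create(b) → b:[0]  free=[F.........]
after append(b, 3) → b:[0, 1, 2, 3]  free=[FFFF......]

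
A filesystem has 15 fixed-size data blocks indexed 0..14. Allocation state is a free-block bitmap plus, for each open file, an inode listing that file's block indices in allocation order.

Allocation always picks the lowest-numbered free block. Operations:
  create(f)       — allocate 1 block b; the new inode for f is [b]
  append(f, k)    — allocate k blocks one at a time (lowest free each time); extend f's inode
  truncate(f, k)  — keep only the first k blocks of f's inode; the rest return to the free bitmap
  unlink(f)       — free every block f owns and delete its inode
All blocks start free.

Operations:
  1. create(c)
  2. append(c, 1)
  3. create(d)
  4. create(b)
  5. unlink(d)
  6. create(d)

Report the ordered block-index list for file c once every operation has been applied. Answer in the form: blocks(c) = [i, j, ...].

after create(c) → c:[0]  free=[F..............]
after append(c, 1) → c:[0, 1]  free=[FF.............]
after create(d) → c:[0, 1], d:[2]  free=[FFF............]
after create(b) → b:[3], c:[0, 1], d:[2]  free=[FFFF...........]
after unlink(d) → b:[3], c:[0, 1]  free=[FF.F...........]
after create(d) → b:[3], c:[0, 1], d:[2]  free=[FFFF...........]

blocks(c) = [0, 1]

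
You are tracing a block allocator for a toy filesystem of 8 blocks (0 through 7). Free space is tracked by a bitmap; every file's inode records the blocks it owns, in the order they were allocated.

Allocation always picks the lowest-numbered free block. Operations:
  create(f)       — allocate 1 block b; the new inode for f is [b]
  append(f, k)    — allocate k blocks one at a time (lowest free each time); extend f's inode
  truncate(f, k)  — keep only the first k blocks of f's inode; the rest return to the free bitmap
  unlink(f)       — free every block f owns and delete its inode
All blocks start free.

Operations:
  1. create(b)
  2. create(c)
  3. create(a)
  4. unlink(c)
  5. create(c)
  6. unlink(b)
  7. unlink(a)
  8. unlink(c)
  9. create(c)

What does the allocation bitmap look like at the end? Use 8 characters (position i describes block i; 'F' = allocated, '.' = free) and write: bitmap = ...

bitmap = F.......

after create(b) → b:[0]  free=[F.......]
after create(c) → b:[0], c:[1]  free=[FF......]
after create(a) → a:[2], b:[0], c:[1]  free=[FFF.....]
after unlink(c) → a:[2], b:[0]  free=[F.F.....]
after create(c) → a:[2], b:[0], c:[1]  free=[FFF.....]
after unlink(b) → a:[2], c:[1]  free=[.FF.....]
after unlink(a) → c:[1]  free=[.F......]
after unlink(c) →   free=[........]
after create(c) → c:[0]  free=[F.......]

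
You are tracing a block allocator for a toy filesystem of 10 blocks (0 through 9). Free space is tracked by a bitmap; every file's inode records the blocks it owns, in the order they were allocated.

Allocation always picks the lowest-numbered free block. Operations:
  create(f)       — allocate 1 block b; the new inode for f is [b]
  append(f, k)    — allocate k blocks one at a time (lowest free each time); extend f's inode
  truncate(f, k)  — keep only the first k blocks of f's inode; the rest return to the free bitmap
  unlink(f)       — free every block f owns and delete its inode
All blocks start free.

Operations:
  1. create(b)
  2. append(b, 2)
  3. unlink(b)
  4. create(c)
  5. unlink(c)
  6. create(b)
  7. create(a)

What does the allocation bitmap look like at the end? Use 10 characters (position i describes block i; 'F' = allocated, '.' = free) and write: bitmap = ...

bitmap = FF........

after create(b) → b:[0]  free=[F.........]
after append(b, 2) → b:[0, 1, 2]  free=[FFF.......]
after unlink(b) →   free=[..........]
after create(c) → c:[0]  free=[F.........]
after unlink(c) →   free=[..........]
after create(b) → b:[0]  free=[F.........]
after create(a) → a:[1], b:[0]  free=[FF........]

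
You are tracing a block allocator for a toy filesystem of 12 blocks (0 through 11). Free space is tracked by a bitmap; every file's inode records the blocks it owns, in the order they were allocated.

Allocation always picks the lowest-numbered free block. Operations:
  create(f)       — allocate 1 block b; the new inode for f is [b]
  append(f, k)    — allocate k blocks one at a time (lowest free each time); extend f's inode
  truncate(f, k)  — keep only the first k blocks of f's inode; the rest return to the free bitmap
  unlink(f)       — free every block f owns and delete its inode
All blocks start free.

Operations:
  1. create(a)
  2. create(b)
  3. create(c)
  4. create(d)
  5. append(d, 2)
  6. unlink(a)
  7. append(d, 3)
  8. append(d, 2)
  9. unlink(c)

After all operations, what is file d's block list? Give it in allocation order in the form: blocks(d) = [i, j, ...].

[1] create(a) — a=0 (map F...........)
[2] create(b) — a=0 b=1 (map FF..........)
[3] create(c) — a=0 b=1 c=2 (map FFF.........)
[4] create(d) — a=0 b=1 c=2 d=3 (map FFFF........)
[5] append(d, 2) — a=0 b=1 c=2 d=3,4,5 (map FFFFFF......)
[6] unlink(a) — b=1 c=2 d=3,4,5 (map .FFFFF......)
[7] append(d, 3) — b=1 c=2 d=3,4,5,0,6,7 (map FFFFFFFF....)
[8] append(d, 2) — b=1 c=2 d=3,4,5,0,6,7,8,9 (map FFFFFFFFFF..)
[9] unlink(c) — b=1 d=3,4,5,0,6,7,8,9 (map FF.FFFFFFF..)

blocks(d) = [3, 4, 5, 0, 6, 7, 8, 9]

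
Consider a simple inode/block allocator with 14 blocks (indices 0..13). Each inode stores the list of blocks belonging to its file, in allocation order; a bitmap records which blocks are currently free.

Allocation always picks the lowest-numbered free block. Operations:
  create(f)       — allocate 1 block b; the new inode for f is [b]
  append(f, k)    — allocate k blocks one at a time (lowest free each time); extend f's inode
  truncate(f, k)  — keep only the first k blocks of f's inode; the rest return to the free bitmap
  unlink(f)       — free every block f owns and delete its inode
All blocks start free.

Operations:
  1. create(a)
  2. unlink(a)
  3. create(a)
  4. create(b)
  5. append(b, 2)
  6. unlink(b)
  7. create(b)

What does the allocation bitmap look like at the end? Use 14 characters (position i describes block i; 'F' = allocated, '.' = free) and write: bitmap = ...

bitmap = FF............

[1] create(a) — a=0 (map F.............)
[2] unlink(a) —  (map ..............)
[3] create(a) — a=0 (map F.............)
[4] create(b) — a=0 b=1 (map FF............)
[5] append(b, 2) — a=0 b=1,2,3 (map FFFF..........)
[6] unlink(b) — a=0 (map F.............)
[7] create(b) — a=0 b=1 (map FF............)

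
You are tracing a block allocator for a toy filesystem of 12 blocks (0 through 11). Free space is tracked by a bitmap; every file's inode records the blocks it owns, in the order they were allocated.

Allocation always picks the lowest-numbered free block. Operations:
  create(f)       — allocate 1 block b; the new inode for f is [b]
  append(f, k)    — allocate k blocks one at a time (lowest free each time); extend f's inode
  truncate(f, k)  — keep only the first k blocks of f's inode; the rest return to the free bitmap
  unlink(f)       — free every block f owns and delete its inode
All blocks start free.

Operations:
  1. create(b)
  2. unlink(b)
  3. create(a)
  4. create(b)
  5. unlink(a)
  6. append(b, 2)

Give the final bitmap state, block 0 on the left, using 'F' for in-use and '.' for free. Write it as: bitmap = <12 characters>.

[1] create(b) — b=0 (map F...........)
[2] unlink(b) —  (map ............)
[3] create(a) — a=0 (map F...........)
[4] create(b) — a=0 b=1 (map FF..........)
[5] unlink(a) — b=1 (map .F..........)
[6] append(b, 2) — b=1,0,2 (map FFF.........)

bitmap = FFF.........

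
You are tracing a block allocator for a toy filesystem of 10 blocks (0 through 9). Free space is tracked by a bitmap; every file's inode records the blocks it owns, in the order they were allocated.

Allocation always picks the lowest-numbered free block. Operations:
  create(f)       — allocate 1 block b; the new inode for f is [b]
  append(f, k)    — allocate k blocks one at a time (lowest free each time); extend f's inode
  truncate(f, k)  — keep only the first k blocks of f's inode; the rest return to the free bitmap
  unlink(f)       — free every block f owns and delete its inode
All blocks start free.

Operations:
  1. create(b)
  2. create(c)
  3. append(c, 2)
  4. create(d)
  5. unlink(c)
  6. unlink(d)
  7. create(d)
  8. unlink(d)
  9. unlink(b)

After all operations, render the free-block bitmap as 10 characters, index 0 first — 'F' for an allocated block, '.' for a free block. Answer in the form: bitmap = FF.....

create(b): bitmap=F......... | b=[0]
create(c): bitmap=FF........ | b=[0] c=[1]
append(c, 2): bitmap=FFFF...... | b=[0] c=[1, 2, 3]
create(d): bitmap=FFFFF..... | b=[0] c=[1, 2, 3] d=[4]
unlink(c): bitmap=F...F..... | b=[0] d=[4]
unlink(d): bitmap=F......... | b=[0]
create(d): bitmap=FF........ | b=[0] d=[1]
unlink(d): bitmap=F......... | b=[0]
unlink(b): bitmap=.......... | 

bitmap = ..........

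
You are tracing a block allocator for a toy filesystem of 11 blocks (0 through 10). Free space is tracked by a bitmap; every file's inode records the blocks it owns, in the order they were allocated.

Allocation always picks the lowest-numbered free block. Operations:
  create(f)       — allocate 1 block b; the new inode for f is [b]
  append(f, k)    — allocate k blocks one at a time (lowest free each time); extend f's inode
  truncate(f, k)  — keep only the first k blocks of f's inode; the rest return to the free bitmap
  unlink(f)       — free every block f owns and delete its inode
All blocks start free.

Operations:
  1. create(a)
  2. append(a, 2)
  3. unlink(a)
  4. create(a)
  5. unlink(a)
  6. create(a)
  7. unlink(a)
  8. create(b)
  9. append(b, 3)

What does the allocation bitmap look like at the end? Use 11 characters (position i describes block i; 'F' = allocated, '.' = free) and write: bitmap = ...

bitmap = FFFF.......

[1] create(a) — a=0 (map F..........)
[2] append(a, 2) — a=0,1,2 (map FFF........)
[3] unlink(a) —  (map ...........)
[4] create(a) — a=0 (map F..........)
[5] unlink(a) —  (map ...........)
[6] create(a) — a=0 (map F..........)
[7] unlink(a) —  (map ...........)
[8] create(b) — b=0 (map F..........)
[9] append(b, 3) — b=0,1,2,3 (map FFFF.......)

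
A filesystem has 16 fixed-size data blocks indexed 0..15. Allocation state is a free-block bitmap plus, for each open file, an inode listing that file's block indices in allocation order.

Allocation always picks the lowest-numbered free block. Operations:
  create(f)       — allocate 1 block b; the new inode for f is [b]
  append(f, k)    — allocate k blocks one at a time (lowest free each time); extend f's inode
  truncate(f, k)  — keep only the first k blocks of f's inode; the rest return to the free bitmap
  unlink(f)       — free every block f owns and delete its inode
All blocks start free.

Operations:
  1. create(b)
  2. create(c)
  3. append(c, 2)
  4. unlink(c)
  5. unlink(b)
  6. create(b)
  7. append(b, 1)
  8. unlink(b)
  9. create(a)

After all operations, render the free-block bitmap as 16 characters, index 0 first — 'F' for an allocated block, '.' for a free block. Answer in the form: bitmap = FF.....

[1] create(b) — b=0 (map F...............)
[2] create(c) — b=0 c=1 (map FF..............)
[3] append(c, 2) — b=0 c=1,2,3 (map FFFF............)
[4] unlink(c) — b=0 (map F...............)
[5] unlink(b) —  (map ................)
[6] create(b) — b=0 (map F...............)
[7] append(b, 1) — b=0,1 (map FF..............)
[8] unlink(b) —  (map ................)
[9] create(a) — a=0 (map F...............)

bitmap = F...............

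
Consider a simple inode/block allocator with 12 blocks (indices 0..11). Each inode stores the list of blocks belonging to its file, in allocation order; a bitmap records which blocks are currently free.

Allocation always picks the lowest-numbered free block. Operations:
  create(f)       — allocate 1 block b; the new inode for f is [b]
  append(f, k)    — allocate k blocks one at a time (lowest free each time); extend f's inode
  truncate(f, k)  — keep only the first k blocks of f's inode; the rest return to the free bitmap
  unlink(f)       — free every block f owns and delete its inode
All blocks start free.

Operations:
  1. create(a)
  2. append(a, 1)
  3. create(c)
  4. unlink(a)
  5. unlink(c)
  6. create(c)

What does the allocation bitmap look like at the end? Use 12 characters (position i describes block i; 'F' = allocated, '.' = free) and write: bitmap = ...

bitmap = F...........

create(a): bitmap=F........... | a=[0]
append(a, 1): bitmap=FF.......... | a=[0, 1]
create(c): bitmap=FFF......... | a=[0, 1] c=[2]
unlink(a): bitmap=..F......... | c=[2]
unlink(c): bitmap=............ | 
create(c): bitmap=F........... | c=[0]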